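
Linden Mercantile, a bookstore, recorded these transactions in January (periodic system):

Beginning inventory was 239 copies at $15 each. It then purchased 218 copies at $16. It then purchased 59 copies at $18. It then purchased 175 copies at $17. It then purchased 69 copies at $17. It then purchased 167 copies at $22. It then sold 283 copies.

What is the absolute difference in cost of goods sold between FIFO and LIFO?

$1,357

FIFO COGS: 239 @ $15 + 44 @ $16 = $4,289
LIFO COGS: 167 @ $22 + 69 @ $17 + 47 @ $17 = $5,646
Difference = |$4,289 − $5,646| = $1,357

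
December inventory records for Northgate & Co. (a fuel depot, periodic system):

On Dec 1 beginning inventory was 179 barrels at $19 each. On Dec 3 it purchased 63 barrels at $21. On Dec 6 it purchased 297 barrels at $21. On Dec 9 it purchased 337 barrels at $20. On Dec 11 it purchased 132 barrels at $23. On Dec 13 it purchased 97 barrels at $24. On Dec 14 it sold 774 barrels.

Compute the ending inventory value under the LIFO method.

Dec 14, 774 sold [LIFO — newest first]: 97 @ $24 + 132 @ $23 + 337 @ $20 + 208 @ $21 = $16,472
Ending inventory: 179 @ $19 + 63 @ $21 + 89 @ $21 = $6,593
Check: goods available $23,065 = COGS $16,472 + ending $6,593

Ending inventory = $6,593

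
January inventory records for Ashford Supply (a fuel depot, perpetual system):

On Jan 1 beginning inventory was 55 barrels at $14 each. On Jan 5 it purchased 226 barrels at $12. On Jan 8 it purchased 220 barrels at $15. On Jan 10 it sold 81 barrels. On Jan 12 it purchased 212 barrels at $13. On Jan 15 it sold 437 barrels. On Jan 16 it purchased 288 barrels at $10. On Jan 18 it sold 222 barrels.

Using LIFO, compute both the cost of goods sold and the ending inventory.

COGS = $9,308; ending inventory = $3,110

Jan 10, 81 sold [LIFO — newest first]: 81 @ $15 = $1,215
Jan 15, 437 sold [LIFO — newest first]: 212 @ $13 + 139 @ $15 + 86 @ $12 = $5,873
Jan 18, 222 sold [LIFO — newest first]: 222 @ $10 = $2,220
Total COGS = $1,215 + $5,873 + $2,220 = $9,308
Ending inventory: 55 @ $14 + 140 @ $12 + 66 @ $10 = $3,110
Check: goods available $12,418 = COGS $9,308 + ending $3,110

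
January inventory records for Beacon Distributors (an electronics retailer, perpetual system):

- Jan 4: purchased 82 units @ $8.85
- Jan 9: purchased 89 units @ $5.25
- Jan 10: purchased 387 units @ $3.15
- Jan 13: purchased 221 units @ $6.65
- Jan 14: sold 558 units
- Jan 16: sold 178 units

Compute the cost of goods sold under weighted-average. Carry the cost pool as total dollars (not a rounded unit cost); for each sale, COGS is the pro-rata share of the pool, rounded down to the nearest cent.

COGS = $3,667.38

After Jan 4: 82 on hand, pool $725.70 (≈ $8.8500 each)
After Jan 9: 171 on hand, pool $1,192.95 (≈ $6.9763 each)
After Jan 10: 558 on hand, pool $2,412.00 (≈ $4.3226 each)
After Jan 13: 779 on hand, pool $3,881.65 (≈ $4.9829 each)
Jan 14, sell 558: 558/779 × $3,881.65 → $2,780.43
Jan 16, sell 178: 178/221 × $1,101.22 → $886.95
Total COGS = $2,780.43 + $886.95 = $3,667.38
Ending inventory (cost pool remaining) = $214.27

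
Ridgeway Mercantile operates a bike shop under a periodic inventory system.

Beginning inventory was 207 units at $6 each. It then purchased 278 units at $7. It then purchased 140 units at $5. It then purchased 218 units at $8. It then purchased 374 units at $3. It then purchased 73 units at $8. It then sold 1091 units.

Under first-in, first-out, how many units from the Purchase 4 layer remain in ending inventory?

Sale 1 (1091) [FIFO — oldest first]: 207 @ $6 + 278 @ $7 + 140 @ $5 + 218 @ $8 + 248 @ $3 = $6,376
Ending inventory: 126 @ $3 + 73 @ $8 = $962

126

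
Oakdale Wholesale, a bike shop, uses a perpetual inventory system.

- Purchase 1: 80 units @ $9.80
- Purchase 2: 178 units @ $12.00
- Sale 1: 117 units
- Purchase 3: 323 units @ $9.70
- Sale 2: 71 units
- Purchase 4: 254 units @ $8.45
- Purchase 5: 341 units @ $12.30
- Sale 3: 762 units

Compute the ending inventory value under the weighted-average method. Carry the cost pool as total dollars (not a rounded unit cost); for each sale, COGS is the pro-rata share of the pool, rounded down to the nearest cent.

After Purchase 1: 80 on hand, pool $784.00 (≈ $9.8000 each)
After Purchase 2: 258 on hand, pool $2,920.00 (≈ $11.3178 each)
Sale 1, sell 117: 117/258 × $2,920.00 → $1,324.18
After Purchase 3: 464 on hand, pool $4,728.92 (≈ $10.1916 each)
Sale 2, sell 71: 71/464 × $4,728.92 → $723.60
After Purchase 4: 647 on hand, pool $6,151.62 (≈ $9.5079 each)
After Purchase 5: 988 on hand, pool $10,345.92 (≈ $10.4716 each)
Sale 3, sell 762: 762/988 × $10,345.92 → $7,979.34
Total COGS = $1,324.18 + $723.60 + $7,979.34 = $10,027.12
Ending inventory (cost pool remaining) = $2,366.58

Ending inventory = $2,366.58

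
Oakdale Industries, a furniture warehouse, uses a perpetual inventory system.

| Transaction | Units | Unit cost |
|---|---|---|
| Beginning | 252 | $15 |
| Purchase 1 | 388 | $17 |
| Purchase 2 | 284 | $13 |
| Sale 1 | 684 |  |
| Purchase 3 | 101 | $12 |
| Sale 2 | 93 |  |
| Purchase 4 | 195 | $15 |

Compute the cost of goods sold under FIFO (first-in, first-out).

Sale 1 (684) [FIFO — oldest first]: 252 @ $15 + 388 @ $17 + 44 @ $13 = $10,948
Sale 2 (93) [FIFO — oldest first]: 93 @ $13 = $1,209
Total COGS = $10,948 + $1,209 = $12,157
Ending inventory: 147 @ $13 + 101 @ $12 + 195 @ $15 = $6,048
Check: goods available $18,205 = COGS $12,157 + ending $6,048

COGS = $12,157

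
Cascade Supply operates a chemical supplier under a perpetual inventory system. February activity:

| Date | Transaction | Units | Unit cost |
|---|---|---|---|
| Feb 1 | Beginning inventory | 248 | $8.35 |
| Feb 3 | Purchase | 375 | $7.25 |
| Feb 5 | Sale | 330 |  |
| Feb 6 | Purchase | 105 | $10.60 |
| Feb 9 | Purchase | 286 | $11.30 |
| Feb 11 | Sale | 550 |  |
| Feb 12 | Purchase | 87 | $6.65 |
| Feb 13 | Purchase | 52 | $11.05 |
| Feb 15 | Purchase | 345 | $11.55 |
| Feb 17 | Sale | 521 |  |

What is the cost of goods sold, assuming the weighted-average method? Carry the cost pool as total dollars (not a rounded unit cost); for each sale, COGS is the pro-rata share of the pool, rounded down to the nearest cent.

After Feb 1: 248 on hand, pool $2,070.80 (≈ $8.3500 each)
After Feb 3: 623 on hand, pool $4,789.55 (≈ $7.6879 each)
Feb 5, sell 330: 330/623 × $4,789.55 → $2,537.00
After Feb 6: 398 on hand, pool $3,365.55 (≈ $8.4562 each)
After Feb 9: 684 on hand, pool $6,597.35 (≈ $9.6452 each)
Feb 11, sell 550: 550/684 × $6,597.35 → $5,304.88
After Feb 12: 221 on hand, pool $1,871.02 (≈ $8.4662 each)
After Feb 13: 273 on hand, pool $2,445.62 (≈ $8.9583 each)
After Feb 15: 618 on hand, pool $6,430.37 (≈ $10.4051 each)
Feb 17, sell 521: 521/618 × $6,430.37 → $5,421.07
Total COGS = $2,537.00 + $5,304.88 + $5,421.07 = $13,262.95
Ending inventory (cost pool remaining) = $1,009.30
Check: goods available $14,272.25 = COGS $13,262.95 + ending $1,009.30

COGS = $13,262.95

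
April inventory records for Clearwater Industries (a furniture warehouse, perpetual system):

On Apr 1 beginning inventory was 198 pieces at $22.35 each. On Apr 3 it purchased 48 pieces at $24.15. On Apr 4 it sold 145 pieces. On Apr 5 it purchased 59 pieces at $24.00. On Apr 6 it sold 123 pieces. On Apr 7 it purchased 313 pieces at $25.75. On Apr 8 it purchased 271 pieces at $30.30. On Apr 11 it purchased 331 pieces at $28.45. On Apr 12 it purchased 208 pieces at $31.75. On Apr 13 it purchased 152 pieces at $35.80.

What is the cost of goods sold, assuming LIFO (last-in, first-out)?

Apr 4, 145 sold [LIFO — newest first]: 48 @ $24.15 + 97 @ $22.35 = $3,327.15
Apr 6, 123 sold [LIFO — newest first]: 59 @ $24.00 + 64 @ $22.35 = $2,846.40
Total COGS = $3,327.15 + $2,846.40 = $6,173.55
Ending inventory: 37 @ $22.35 + 313 @ $25.75 + 271 @ $30.30 + 331 @ $28.45 + 208 @ $31.75 + 152 @ $35.80 = $38,560.55
Check: goods available $44,734.10 = COGS $6,173.55 + ending $38,560.55

COGS = $6,173.55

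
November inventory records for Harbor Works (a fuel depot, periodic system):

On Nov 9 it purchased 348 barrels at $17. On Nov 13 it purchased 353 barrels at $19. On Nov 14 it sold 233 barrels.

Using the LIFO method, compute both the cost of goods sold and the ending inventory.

Nov 14, 233 sold [LIFO — newest first]: 233 @ $19 = $4,427
Ending inventory: 348 @ $17 + 120 @ $19 = $8,196
Check: goods available $12,623 = COGS $4,427 + ending $8,196

COGS = $4,427; ending inventory = $8,196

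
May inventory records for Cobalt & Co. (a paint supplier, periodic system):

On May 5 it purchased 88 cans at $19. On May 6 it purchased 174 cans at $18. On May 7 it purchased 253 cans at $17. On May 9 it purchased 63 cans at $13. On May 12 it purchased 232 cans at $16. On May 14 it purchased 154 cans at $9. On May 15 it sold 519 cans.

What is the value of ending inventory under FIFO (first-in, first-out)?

May 15, 519 sold [FIFO — oldest first]: 88 @ $19 + 174 @ $18 + 253 @ $17 + 4 @ $13 = $9,157
Ending inventory: 59 @ $13 + 232 @ $16 + 154 @ $9 = $5,865

Ending inventory = $5,865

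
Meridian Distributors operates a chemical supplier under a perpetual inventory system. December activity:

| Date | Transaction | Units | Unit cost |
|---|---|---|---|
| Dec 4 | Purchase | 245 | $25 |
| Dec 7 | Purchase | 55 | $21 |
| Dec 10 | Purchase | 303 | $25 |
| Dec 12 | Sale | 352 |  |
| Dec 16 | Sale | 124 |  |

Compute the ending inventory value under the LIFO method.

Dec 12, 352 sold [LIFO — newest first]: 303 @ $25 + 49 @ $21 = $8,604
Dec 16, 124 sold [LIFO — newest first]: 6 @ $21 + 118 @ $25 = $3,076
Total COGS = $8,604 + $3,076 = $11,680
Ending inventory: 127 @ $25 = $3,175
Check: goods available $14,855 = COGS $11,680 + ending $3,175

Ending inventory = $3,175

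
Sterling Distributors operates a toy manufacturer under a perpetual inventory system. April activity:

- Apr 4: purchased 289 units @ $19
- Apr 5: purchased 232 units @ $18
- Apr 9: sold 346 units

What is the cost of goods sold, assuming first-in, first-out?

Apr 9, 346 sold [FIFO — oldest first]: 289 @ $19 + 57 @ $18 = $6,517
Ending inventory: 175 @ $18 = $3,150

COGS = $6,517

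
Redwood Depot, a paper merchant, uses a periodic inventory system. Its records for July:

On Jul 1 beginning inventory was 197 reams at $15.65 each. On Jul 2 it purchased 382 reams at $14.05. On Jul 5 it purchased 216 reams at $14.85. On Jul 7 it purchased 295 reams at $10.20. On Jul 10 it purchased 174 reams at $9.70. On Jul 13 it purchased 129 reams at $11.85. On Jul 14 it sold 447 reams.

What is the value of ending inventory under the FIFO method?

Ending inventory = $11,287.65

Jul 14, 447 sold [FIFO — oldest first]: 197 @ $15.65 + 250 @ $14.05 = $6,595.55
Ending inventory: 132 @ $14.05 + 216 @ $14.85 + 295 @ $10.20 + 174 @ $9.70 + 129 @ $11.85 = $11,287.65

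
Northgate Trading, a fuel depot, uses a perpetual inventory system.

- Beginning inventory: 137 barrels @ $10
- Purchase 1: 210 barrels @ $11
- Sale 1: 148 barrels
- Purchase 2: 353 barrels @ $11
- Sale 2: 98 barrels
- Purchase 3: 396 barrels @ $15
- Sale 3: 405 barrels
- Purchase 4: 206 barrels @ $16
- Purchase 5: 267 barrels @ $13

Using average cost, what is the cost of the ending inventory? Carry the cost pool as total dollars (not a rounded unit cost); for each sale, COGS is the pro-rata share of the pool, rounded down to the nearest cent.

After Beginning: 137 on hand, pool $1,370.00 (≈ $10.0000 each)
After Purchase 1: 347 on hand, pool $3,680.00 (≈ $10.6052 each)
Sale 1, sell 148: 148/347 × $3,680.00 → $1,569.56
After Purchase 2: 552 on hand, pool $5,993.44 (≈ $10.8577 each)
Sale 2, sell 98: 98/552 × $5,993.44 → $1,064.05
After Purchase 3: 850 on hand, pool $10,869.39 (≈ $12.7875 each)
Sale 3, sell 405: 405/850 × $10,869.39 → $5,178.94
After Purchase 4: 651 on hand, pool $8,986.45 (≈ $13.8041 each)
After Purchase 5: 918 on hand, pool $12,457.45 (≈ $13.5702 each)
Total COGS = $1,569.56 + $1,064.05 + $5,178.94 = $7,812.55
Ending inventory (cost pool remaining) = $12,457.45
Check: goods available $20,270.00 = COGS $7,812.55 + ending $12,457.45

Ending inventory = $12,457.45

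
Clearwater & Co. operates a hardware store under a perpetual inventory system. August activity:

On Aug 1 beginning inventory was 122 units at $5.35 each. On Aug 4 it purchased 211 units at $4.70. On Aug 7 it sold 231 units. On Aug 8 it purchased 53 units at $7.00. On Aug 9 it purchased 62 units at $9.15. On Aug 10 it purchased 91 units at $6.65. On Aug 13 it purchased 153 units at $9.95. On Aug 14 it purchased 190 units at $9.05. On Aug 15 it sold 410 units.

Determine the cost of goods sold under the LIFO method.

Aug 7, 231 sold [LIFO — newest first]: 211 @ $4.70 + 20 @ $5.35 = $1,098.70
Aug 15, 410 sold [LIFO — newest first]: 190 @ $9.05 + 153 @ $9.95 + 67 @ $6.65 = $3,687.40
Total COGS = $1,098.70 + $3,687.40 = $4,786.10
Ending inventory: 102 @ $5.35 + 53 @ $7.00 + 62 @ $9.15 + 24 @ $6.65 = $1,643.60

COGS = $4,786.10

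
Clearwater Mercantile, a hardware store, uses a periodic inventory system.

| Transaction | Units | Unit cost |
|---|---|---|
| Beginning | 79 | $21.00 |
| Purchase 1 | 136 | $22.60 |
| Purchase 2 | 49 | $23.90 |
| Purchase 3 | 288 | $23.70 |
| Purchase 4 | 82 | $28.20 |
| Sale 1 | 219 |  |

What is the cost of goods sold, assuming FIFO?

Sale 1 (219) [FIFO — oldest first]: 79 @ $21.00 + 136 @ $22.60 + 4 @ $23.90 = $4,828.20
Ending inventory: 45 @ $23.90 + 288 @ $23.70 + 82 @ $28.20 = $10,213.50
Check: goods available $15,041.70 = COGS $4,828.20 + ending $10,213.50

COGS = $4,828.20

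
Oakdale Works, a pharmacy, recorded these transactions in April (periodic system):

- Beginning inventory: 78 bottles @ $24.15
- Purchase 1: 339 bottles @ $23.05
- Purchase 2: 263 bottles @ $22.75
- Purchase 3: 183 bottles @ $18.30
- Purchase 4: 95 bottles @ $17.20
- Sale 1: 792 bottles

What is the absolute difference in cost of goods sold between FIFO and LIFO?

$978.80

FIFO COGS: 78 @ $24.15 + 339 @ $23.05 + 263 @ $22.75 + 112 @ $18.30 = $17,730.50
LIFO COGS: 95 @ $17.20 + 183 @ $18.30 + 263 @ $22.75 + 251 @ $23.05 = $16,751.70
Difference = |$17,730.50 − $16,751.70| = $978.80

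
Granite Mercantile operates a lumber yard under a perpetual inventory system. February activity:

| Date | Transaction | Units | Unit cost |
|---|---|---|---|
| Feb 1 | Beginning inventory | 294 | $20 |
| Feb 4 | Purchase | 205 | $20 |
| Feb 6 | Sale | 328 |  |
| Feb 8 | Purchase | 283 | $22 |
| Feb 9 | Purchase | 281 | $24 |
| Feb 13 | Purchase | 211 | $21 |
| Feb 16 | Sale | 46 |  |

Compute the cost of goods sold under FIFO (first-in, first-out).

COGS = $7,480

Feb 6, 328 sold [FIFO — oldest first]: 294 @ $20 + 34 @ $20 = $6,560
Feb 16, 46 sold [FIFO — oldest first]: 46 @ $20 = $920
Total COGS = $6,560 + $920 = $7,480
Ending inventory: 125 @ $20 + 283 @ $22 + 281 @ $24 + 211 @ $21 = $19,901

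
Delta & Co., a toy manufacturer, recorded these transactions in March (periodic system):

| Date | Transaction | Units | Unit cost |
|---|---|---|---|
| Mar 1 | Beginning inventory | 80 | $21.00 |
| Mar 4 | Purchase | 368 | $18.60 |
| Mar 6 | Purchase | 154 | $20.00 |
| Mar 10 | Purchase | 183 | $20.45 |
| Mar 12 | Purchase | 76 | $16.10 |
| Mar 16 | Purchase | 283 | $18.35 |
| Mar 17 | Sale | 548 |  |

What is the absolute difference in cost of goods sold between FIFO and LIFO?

$245.80

FIFO COGS: 80 @ $21.00 + 368 @ $18.60 + 100 @ $20.00 = $10,524.80
LIFO COGS: 283 @ $18.35 + 76 @ $16.10 + 183 @ $20.45 + 6 @ $20.00 = $10,279.00
Difference = |$10,524.80 − $10,279.00| = $245.80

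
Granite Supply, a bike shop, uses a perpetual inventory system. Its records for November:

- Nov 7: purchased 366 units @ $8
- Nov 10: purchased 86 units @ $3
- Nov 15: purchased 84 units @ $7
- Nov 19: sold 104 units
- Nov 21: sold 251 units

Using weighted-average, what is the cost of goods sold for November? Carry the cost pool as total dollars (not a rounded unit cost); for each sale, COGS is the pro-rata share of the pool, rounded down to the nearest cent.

COGS = $2,499.56

After Nov 7: 366 on hand, pool $2,928.00 (≈ $8.0000 each)
After Nov 10: 452 on hand, pool $3,186.00 (≈ $7.0487 each)
After Nov 15: 536 on hand, pool $3,774.00 (≈ $7.0410 each)
Nov 19, sell 104: 104/536 × $3,774.00 → $732.26
Nov 21, sell 251: 251/432 × $3,041.74 → $1,767.30
Total COGS = $732.26 + $1,767.30 = $2,499.56
Ending inventory (cost pool remaining) = $1,274.44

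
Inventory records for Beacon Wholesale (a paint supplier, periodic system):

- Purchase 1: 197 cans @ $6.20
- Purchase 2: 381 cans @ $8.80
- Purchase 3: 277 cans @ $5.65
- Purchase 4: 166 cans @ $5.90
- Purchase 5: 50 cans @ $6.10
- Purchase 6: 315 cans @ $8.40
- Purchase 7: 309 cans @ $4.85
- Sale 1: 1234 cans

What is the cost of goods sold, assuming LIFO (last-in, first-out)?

Sale 1 (1234) [LIFO — newest first]: 309 @ $4.85 + 315 @ $8.40 + 50 @ $6.10 + 166 @ $5.90 + 277 @ $5.65 + 117 @ $8.80 = $8,023.70
Ending inventory: 197 @ $6.20 + 264 @ $8.80 = $3,544.60
Check: goods available $11,568.30 = COGS $8,023.70 + ending $3,544.60

COGS = $8,023.70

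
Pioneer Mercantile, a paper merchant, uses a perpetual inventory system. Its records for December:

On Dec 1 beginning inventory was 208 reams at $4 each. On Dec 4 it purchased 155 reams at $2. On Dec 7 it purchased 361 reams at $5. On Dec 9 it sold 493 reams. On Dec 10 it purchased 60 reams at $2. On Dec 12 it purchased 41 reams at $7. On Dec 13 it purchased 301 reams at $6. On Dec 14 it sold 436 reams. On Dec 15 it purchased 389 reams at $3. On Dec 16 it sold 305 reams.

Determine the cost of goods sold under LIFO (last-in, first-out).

COGS = $5,287

Dec 9, 493 sold [LIFO — newest first]: 361 @ $5 + 132 @ $2 = $2,069
Dec 14, 436 sold [LIFO — newest first]: 301 @ $6 + 41 @ $7 + 60 @ $2 + 23 @ $2 + 11 @ $4 = $2,303
Dec 16, 305 sold [LIFO — newest first]: 305 @ $3 = $915
Total COGS = $2,069 + $2,303 + $915 = $5,287
Ending inventory: 197 @ $4 + 84 @ $3 = $1,040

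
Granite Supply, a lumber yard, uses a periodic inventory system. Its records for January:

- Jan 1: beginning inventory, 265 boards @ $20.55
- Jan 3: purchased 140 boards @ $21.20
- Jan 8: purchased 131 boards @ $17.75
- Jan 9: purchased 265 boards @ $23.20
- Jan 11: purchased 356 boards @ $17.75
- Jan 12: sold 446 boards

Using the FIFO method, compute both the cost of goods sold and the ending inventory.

COGS = $9,141.50; ending inventory = $14,064.50

Jan 12, 446 sold [FIFO — oldest first]: 265 @ $20.55 + 140 @ $21.20 + 41 @ $17.75 = $9,141.50
Ending inventory: 90 @ $17.75 + 265 @ $23.20 + 356 @ $17.75 = $14,064.50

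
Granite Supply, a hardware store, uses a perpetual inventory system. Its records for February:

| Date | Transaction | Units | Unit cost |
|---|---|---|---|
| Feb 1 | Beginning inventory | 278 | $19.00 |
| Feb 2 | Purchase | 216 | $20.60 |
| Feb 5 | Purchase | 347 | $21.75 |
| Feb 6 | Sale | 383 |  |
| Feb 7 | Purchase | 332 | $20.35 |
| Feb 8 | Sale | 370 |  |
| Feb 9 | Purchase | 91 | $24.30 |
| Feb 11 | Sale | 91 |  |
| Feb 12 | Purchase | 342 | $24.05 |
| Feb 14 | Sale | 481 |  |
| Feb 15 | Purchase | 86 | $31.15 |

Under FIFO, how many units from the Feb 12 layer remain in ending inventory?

281

Feb 6, 383 sold [FIFO — oldest first]: 278 @ $19.00 + 105 @ $20.60 = $7,445.00
Feb 8, 370 sold [FIFO — oldest first]: 111 @ $20.60 + 259 @ $21.75 = $7,919.85
Feb 11, 91 sold [FIFO — oldest first]: 88 @ $21.75 + 3 @ $20.35 = $1,975.05
Feb 14, 481 sold [FIFO — oldest first]: 329 @ $20.35 + 91 @ $24.30 + 61 @ $24.05 = $10,373.50
Total COGS = $7,445.00 + $7,919.85 + $1,975.05 + $10,373.50 = $27,713.40
Ending inventory: 281 @ $24.05 + 86 @ $31.15 = $9,436.95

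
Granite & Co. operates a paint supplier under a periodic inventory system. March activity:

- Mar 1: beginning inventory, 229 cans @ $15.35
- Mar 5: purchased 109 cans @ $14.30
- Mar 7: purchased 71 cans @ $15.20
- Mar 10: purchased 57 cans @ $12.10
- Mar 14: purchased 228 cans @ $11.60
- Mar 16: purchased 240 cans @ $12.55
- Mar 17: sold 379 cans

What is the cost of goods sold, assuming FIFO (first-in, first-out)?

Mar 17, 379 sold [FIFO — oldest first]: 229 @ $15.35 + 109 @ $14.30 + 41 @ $15.20 = $5,697.05
Ending inventory: 30 @ $15.20 + 57 @ $12.10 + 228 @ $11.60 + 240 @ $12.55 = $6,802.50
Check: goods available $12,499.55 = COGS $5,697.05 + ending $6,802.50

COGS = $5,697.05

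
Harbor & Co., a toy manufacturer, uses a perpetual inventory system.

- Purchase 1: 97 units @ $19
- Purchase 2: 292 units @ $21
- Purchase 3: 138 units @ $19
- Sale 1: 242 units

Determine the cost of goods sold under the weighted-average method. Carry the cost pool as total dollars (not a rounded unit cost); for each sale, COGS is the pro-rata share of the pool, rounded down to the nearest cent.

After Purchase 1: 97 on hand, pool $1,843.00 (≈ $19.0000 each)
After Purchase 2: 389 on hand, pool $7,975.00 (≈ $20.5013 each)
After Purchase 3: 527 on hand, pool $10,597.00 (≈ $20.1082 each)
Sale 1, sell 242: 242/527 × $10,597.00 → $4,866.17
Ending inventory (cost pool remaining) = $5,730.83
Check: goods available $10,597.00 = COGS $4,866.17 + ending $5,730.83

COGS = $4,866.17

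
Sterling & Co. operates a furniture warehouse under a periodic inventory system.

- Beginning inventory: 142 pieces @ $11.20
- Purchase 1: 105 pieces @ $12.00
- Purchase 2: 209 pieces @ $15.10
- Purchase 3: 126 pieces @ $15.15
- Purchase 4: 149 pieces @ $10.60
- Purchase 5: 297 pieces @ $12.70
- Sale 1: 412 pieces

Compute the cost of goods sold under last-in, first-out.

Sale 1 (412) [LIFO — newest first]: 297 @ $12.70 + 115 @ $10.60 = $4,990.90
Ending inventory: 142 @ $11.20 + 105 @ $12.00 + 209 @ $15.10 + 126 @ $15.15 + 34 @ $10.60 = $8,275.60

COGS = $4,990.90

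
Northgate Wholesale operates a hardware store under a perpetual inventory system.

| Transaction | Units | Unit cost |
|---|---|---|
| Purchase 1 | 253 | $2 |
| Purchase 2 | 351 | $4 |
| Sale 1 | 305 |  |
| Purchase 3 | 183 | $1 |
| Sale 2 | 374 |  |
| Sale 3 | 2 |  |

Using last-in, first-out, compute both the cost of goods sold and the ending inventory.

Sale 1 (305) [LIFO — newest first]: 305 @ $4 = $1,220
Sale 2 (374) [LIFO — newest first]: 183 @ $1 + 46 @ $4 + 145 @ $2 = $657
Sale 3 (2) [LIFO — newest first]: 2 @ $2 = $4
Total COGS = $1,220 + $657 + $4 = $1,881
Ending inventory: 106 @ $2 = $212

COGS = $1,881; ending inventory = $212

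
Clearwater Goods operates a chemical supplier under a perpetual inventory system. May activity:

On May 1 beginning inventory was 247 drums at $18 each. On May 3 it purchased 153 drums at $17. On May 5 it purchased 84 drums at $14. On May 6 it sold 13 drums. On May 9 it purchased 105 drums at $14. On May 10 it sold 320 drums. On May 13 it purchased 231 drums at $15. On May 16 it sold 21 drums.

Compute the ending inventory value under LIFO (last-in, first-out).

May 6, 13 sold [LIFO — newest first]: 13 @ $14 = $182
May 10, 320 sold [LIFO — newest first]: 105 @ $14 + 71 @ $14 + 144 @ $17 = $4,912
May 16, 21 sold [LIFO — newest first]: 21 @ $15 = $315
Total COGS = $182 + $4,912 + $315 = $5,409
Ending inventory: 247 @ $18 + 9 @ $17 + 210 @ $15 = $7,749
Check: goods available $13,158 = COGS $5,409 + ending $7,749

Ending inventory = $7,749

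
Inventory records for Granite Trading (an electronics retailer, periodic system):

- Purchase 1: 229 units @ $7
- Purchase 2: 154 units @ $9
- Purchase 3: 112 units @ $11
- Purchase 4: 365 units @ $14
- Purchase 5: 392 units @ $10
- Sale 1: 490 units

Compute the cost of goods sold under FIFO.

Sale 1 (490) [FIFO — oldest first]: 229 @ $7 + 154 @ $9 + 107 @ $11 = $4,166
Ending inventory: 5 @ $11 + 365 @ $14 + 392 @ $10 = $9,085

COGS = $4,166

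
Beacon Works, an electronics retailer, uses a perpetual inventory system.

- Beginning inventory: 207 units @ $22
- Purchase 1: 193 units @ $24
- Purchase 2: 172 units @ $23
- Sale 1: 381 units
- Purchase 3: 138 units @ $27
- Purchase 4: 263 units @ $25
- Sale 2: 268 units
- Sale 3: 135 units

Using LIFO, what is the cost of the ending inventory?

Ending inventory = $4,158

Sale 1 (381) [LIFO — newest first]: 172 @ $23 + 193 @ $24 + 16 @ $22 = $8,940
Sale 2 (268) [LIFO — newest first]: 263 @ $25 + 5 @ $27 = $6,710
Sale 3 (135) [LIFO — newest first]: 133 @ $27 + 2 @ $22 = $3,635
Total COGS = $8,940 + $6,710 + $3,635 = $19,285
Ending inventory: 189 @ $22 = $4,158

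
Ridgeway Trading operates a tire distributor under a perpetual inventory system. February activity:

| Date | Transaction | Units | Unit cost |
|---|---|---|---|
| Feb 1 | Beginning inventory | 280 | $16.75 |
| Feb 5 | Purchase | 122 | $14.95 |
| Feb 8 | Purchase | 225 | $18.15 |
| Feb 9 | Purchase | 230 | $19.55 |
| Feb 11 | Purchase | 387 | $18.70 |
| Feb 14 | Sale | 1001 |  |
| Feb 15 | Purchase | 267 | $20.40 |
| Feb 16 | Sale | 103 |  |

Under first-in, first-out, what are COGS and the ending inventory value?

Feb 14, 1001 sold [FIFO — oldest first]: 280 @ $16.75 + 122 @ $14.95 + 225 @ $18.15 + 230 @ $19.55 + 144 @ $18.70 = $17,786.95
Feb 16, 103 sold [FIFO — oldest first]: 103 @ $18.70 = $1,926.10
Total COGS = $17,786.95 + $1,926.10 = $19,713.05
Ending inventory: 140 @ $18.70 + 267 @ $20.40 = $8,064.80

COGS = $19,713.05; ending inventory = $8,064.80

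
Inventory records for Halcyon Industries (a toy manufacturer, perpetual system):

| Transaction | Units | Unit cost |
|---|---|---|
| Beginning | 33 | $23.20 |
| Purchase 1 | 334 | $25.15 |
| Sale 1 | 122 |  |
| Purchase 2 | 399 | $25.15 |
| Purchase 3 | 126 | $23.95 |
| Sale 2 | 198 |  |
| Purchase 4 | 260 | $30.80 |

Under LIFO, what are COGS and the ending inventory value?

COGS = $7,896.80; ending inventory = $22,329.45

Sale 1 (122) [LIFO — newest first]: 122 @ $25.15 = $3,068.30
Sale 2 (198) [LIFO — newest first]: 126 @ $23.95 + 72 @ $25.15 = $4,828.50
Total COGS = $3,068.30 + $4,828.50 = $7,896.80
Ending inventory: 33 @ $23.20 + 212 @ $25.15 + 327 @ $25.15 + 260 @ $30.80 = $22,329.45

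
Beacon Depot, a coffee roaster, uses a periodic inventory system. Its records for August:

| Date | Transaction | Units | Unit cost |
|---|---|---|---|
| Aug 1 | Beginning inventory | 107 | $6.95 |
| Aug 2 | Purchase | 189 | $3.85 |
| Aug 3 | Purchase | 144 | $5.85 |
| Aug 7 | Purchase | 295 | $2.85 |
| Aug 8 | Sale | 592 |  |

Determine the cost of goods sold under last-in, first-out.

Aug 8, 592 sold [LIFO — newest first]: 295 @ $2.85 + 144 @ $5.85 + 153 @ $3.85 = $2,272.20
Ending inventory: 107 @ $6.95 + 36 @ $3.85 = $882.25
Check: goods available $3,154.45 = COGS $2,272.20 + ending $882.25

COGS = $2,272.20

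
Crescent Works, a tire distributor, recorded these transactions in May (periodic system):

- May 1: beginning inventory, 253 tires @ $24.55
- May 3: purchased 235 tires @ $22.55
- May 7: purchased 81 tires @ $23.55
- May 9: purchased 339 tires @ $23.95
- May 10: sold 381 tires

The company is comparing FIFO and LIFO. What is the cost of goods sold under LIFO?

FIFO COGS: 253 @ $24.55 + 128 @ $22.55 = $9,097.55
LIFO COGS: 339 @ $23.95 + 42 @ $23.55 = $9,108.15

COGS = $9,108.15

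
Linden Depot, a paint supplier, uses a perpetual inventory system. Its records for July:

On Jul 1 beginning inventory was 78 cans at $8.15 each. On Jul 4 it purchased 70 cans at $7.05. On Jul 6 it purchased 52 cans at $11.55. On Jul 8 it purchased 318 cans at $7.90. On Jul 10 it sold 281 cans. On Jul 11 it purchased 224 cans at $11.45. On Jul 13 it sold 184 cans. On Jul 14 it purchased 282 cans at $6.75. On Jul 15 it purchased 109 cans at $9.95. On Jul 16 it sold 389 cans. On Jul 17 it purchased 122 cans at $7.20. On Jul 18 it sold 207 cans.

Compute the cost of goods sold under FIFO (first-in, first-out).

COGS = $9,078.45

Jul 10, 281 sold [FIFO — oldest first]: 78 @ $8.15 + 70 @ $7.05 + 52 @ $11.55 + 81 @ $7.90 = $2,369.70
Jul 13, 184 sold [FIFO — oldest first]: 184 @ $7.90 = $1,453.60
Jul 16, 389 sold [FIFO — oldest first]: 53 @ $7.90 + 224 @ $11.45 + 112 @ $6.75 = $3,739.50
Jul 18, 207 sold [FIFO — oldest first]: 170 @ $6.75 + 37 @ $9.95 = $1,515.65
Total COGS = $2,369.70 + $1,453.60 + $3,739.50 + $1,515.65 = $9,078.45
Ending inventory: 72 @ $9.95 + 122 @ $7.20 = $1,594.80
Check: goods available $10,673.25 = COGS $9,078.45 + ending $1,594.80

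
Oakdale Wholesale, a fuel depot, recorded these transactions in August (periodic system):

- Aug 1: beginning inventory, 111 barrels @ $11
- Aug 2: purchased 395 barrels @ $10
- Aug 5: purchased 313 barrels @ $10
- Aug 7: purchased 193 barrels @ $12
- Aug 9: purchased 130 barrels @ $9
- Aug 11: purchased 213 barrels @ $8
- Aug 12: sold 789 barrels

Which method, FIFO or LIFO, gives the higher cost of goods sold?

FIFO

FIFO COGS: 111 @ $11 + 395 @ $10 + 283 @ $10 = $8,001
LIFO COGS: 213 @ $8 + 130 @ $9 + 193 @ $12 + 253 @ $10 = $7,720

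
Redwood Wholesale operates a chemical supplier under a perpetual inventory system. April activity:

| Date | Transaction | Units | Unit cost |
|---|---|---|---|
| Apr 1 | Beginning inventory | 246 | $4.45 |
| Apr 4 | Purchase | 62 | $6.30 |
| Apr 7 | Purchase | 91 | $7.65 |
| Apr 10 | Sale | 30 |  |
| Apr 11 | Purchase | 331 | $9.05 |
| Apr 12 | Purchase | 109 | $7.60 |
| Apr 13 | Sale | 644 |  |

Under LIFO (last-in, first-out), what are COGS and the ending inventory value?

COGS = $5,271.15; ending inventory = $734.25

Apr 10, 30 sold [LIFO — newest first]: 30 @ $7.65 = $229.50
Apr 13, 644 sold [LIFO — newest first]: 109 @ $7.60 + 331 @ $9.05 + 61 @ $7.65 + 62 @ $6.30 + 81 @ $4.45 = $5,041.65
Total COGS = $229.50 + $5,041.65 = $5,271.15
Ending inventory: 165 @ $4.45 = $734.25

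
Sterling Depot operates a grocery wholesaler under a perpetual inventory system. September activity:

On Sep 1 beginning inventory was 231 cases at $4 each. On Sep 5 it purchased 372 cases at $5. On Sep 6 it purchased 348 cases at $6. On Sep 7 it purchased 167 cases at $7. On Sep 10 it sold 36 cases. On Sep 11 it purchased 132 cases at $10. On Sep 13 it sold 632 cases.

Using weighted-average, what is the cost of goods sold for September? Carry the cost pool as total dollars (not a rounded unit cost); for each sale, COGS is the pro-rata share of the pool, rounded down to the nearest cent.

After Sep 1: 231 on hand, pool $924.00 (≈ $4.0000 each)
After Sep 5: 603 on hand, pool $2,784.00 (≈ $4.6169 each)
After Sep 6: 951 on hand, pool $4,872.00 (≈ $5.1230 each)
After Sep 7: 1118 on hand, pool $6,041.00 (≈ $5.4034 each)
Sep 10, sell 36: 36/1118 × $6,041.00 → $194.52
After Sep 11: 1214 on hand, pool $7,166.48 (≈ $5.9032 each)
Sep 13, sell 632: 632/1214 × $7,166.48 → $3,730.81
Total COGS = $194.52 + $3,730.81 = $3,925.33
Ending inventory (cost pool remaining) = $3,435.67

COGS = $3,925.33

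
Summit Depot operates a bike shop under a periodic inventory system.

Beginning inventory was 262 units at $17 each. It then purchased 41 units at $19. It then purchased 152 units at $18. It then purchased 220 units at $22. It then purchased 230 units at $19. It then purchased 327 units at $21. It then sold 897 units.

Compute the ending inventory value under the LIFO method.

Ending inventory = $5,809

Sale 1 (897) [LIFO — newest first]: 327 @ $21 + 230 @ $19 + 220 @ $22 + 120 @ $18 = $18,237
Ending inventory: 262 @ $17 + 41 @ $19 + 32 @ $18 = $5,809
Check: goods available $24,046 = COGS $18,237 + ending $5,809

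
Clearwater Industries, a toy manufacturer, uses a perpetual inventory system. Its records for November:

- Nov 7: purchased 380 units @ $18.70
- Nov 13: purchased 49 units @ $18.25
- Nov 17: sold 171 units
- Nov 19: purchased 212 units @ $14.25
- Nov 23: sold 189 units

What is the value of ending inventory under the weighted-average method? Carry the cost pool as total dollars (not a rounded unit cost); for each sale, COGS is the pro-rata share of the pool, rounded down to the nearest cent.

Ending inventory = $4,682.74

After Nov 7: 380 on hand, pool $7,106.00 (≈ $18.7000 each)
After Nov 13: 429 on hand, pool $8,000.25 (≈ $18.6486 each)
Nov 17, sell 171: 171/429 × $8,000.25 → $3,188.91
After Nov 19: 470 on hand, pool $7,832.34 (≈ $16.6646 each)
Nov 23, sell 189: 189/470 × $7,832.34 → $3,149.60
Total COGS = $3,188.91 + $3,149.60 = $6,338.51
Ending inventory (cost pool remaining) = $4,682.74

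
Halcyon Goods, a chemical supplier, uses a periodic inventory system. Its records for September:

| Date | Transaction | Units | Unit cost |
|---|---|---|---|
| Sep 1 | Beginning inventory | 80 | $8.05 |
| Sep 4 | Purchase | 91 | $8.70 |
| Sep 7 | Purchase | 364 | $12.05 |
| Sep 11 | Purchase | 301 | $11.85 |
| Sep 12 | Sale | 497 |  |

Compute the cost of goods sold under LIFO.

Sep 12, 497 sold [LIFO — newest first]: 301 @ $11.85 + 196 @ $12.05 = $5,928.65
Ending inventory: 80 @ $8.05 + 91 @ $8.70 + 168 @ $12.05 = $3,460.10

COGS = $5,928.65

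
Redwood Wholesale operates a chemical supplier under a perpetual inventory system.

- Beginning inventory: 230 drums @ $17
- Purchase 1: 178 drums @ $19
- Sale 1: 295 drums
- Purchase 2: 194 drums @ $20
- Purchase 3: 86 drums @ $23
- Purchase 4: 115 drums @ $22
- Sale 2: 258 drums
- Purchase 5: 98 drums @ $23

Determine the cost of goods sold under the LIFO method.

Sale 1 (295) [LIFO — newest first]: 178 @ $19 + 117 @ $17 = $5,371
Sale 2 (258) [LIFO — newest first]: 115 @ $22 + 86 @ $23 + 57 @ $20 = $5,648
Total COGS = $5,371 + $5,648 = $11,019
Ending inventory: 113 @ $17 + 137 @ $20 + 98 @ $23 = $6,915
Check: goods available $17,934 = COGS $11,019 + ending $6,915

COGS = $11,019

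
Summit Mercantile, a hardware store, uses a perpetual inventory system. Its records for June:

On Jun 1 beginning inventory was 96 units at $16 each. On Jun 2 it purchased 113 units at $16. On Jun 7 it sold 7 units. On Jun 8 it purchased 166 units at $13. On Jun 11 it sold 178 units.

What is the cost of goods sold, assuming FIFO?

COGS = $2,960

Jun 7, 7 sold [FIFO — oldest first]: 7 @ $16 = $112
Jun 11, 178 sold [FIFO — oldest first]: 89 @ $16 + 89 @ $16 = $2,848
Total COGS = $112 + $2,848 = $2,960
Ending inventory: 24 @ $16 + 166 @ $13 = $2,542
Check: goods available $5,502 = COGS $2,960 + ending $2,542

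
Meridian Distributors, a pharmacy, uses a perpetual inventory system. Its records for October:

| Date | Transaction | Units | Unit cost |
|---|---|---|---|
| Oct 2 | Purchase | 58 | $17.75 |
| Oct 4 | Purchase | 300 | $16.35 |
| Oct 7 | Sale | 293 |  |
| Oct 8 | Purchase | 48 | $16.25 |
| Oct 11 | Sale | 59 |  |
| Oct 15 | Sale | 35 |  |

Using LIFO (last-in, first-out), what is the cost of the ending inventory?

Ending inventory = $337.25

Oct 7, 293 sold [LIFO — newest first]: 293 @ $16.35 = $4,790.55
Oct 11, 59 sold [LIFO — newest first]: 48 @ $16.25 + 7 @ $16.35 + 4 @ $17.75 = $965.45
Oct 15, 35 sold [LIFO — newest first]: 35 @ $17.75 = $621.25
Total COGS = $4,790.55 + $965.45 + $621.25 = $6,377.25
Ending inventory: 19 @ $17.75 = $337.25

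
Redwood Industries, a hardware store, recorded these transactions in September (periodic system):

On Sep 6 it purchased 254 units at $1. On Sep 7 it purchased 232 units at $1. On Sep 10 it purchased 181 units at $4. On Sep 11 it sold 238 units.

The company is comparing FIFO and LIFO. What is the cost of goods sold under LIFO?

FIFO COGS: 238 @ $1 = $238
LIFO COGS: 181 @ $4 + 57 @ $1 = $781

COGS = $781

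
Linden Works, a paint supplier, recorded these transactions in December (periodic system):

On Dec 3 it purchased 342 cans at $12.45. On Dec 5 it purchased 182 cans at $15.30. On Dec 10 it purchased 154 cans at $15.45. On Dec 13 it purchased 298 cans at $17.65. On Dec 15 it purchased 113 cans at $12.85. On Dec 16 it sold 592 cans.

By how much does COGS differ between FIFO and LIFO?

$1,411.05

FIFO COGS: 342 @ $12.45 + 182 @ $15.30 + 68 @ $15.45 = $8,093.10
LIFO COGS: 113 @ $12.85 + 298 @ $17.65 + 154 @ $15.45 + 27 @ $15.30 = $9,504.15
Difference = |$8,093.10 − $9,504.15| = $1,411.05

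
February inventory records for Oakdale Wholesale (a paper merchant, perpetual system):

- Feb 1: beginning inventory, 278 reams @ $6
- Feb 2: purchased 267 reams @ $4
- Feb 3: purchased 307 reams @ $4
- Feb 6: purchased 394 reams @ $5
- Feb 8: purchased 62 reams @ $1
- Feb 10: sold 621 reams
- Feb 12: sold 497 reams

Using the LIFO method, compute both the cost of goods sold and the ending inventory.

Feb 10, 621 sold [LIFO — newest first]: 62 @ $1 + 394 @ $5 + 165 @ $4 = $2,692
Feb 12, 497 sold [LIFO — newest first]: 142 @ $4 + 267 @ $4 + 88 @ $6 = $2,164
Total COGS = $2,692 + $2,164 = $4,856
Ending inventory: 190 @ $6 = $1,140
Check: goods available $5,996 = COGS $4,856 + ending $1,140

COGS = $4,856; ending inventory = $1,140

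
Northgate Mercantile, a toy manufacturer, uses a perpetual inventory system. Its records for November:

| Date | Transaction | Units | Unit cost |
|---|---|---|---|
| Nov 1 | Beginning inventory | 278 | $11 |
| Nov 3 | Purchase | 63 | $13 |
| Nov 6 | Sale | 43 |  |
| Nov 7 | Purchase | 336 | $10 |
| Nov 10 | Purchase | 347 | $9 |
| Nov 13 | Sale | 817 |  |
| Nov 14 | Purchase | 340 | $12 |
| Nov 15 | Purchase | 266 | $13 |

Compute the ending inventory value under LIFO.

Nov 6, 43 sold [LIFO — newest first]: 43 @ $13 = $559
Nov 13, 817 sold [LIFO — newest first]: 347 @ $9 + 336 @ $10 + 20 @ $13 + 114 @ $11 = $7,997
Total COGS = $559 + $7,997 = $8,556
Ending inventory: 164 @ $11 + 340 @ $12 + 266 @ $13 = $9,342
Check: goods available $17,898 = COGS $8,556 + ending $9,342

Ending inventory = $9,342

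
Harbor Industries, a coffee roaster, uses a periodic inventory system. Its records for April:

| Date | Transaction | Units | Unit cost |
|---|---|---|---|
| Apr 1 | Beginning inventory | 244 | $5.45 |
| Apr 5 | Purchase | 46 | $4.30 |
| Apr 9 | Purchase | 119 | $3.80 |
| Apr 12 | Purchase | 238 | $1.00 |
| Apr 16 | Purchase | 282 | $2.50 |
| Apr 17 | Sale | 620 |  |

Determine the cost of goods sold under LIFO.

COGS = $1,323.00

Apr 17, 620 sold [LIFO — newest first]: 282 @ $2.50 + 238 @ $1.00 + 100 @ $3.80 = $1,323.00
Ending inventory: 244 @ $5.45 + 46 @ $4.30 + 19 @ $3.80 = $1,599.80
Check: goods available $2,922.80 = COGS $1,323.00 + ending $1,599.80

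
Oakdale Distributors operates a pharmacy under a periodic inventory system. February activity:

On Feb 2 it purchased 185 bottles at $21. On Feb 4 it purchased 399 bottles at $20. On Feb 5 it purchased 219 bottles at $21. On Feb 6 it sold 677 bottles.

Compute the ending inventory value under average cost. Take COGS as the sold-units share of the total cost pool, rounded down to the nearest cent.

Ending inventory = $2,583.40

Feb 6, sell 677: 677/803 × $16,464.00 → $13,880.60
Ending inventory (cost pool remaining) = $2,583.40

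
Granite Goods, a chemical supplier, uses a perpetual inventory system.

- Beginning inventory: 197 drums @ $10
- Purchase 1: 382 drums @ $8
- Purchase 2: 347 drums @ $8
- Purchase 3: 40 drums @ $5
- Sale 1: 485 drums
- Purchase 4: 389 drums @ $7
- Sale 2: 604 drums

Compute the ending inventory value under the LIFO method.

Ending inventory = $2,522

Sale 1 (485) [LIFO — newest first]: 40 @ $5 + 347 @ $8 + 98 @ $8 = $3,760
Sale 2 (604) [LIFO — newest first]: 389 @ $7 + 215 @ $8 = $4,443
Total COGS = $3,760 + $4,443 = $8,203
Ending inventory: 197 @ $10 + 69 @ $8 = $2,522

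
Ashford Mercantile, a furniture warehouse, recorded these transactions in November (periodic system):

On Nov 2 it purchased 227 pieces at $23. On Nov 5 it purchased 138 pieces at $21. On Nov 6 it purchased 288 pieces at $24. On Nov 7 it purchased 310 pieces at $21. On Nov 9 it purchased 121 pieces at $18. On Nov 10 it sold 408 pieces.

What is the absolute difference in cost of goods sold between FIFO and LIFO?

$946

FIFO COGS: 227 @ $23 + 138 @ $21 + 43 @ $24 = $9,151
LIFO COGS: 121 @ $18 + 287 @ $21 = $8,205
Difference = |$9,151 − $8,205| = $946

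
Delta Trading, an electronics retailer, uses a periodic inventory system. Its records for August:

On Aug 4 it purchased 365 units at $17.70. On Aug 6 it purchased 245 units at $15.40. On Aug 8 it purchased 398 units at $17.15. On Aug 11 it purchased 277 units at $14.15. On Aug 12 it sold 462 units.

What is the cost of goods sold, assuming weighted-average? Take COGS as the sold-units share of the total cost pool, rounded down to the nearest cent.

Aug 12, sell 462: 462/1285 × $20,978.75 → $7,542.55
Ending inventory (cost pool remaining) = $13,436.20

COGS = $7,542.55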